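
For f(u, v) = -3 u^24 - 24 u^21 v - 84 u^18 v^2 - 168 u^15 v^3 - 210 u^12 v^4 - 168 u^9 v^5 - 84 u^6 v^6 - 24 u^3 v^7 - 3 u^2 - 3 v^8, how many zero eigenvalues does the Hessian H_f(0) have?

Hessian at 0 has rank 1.

1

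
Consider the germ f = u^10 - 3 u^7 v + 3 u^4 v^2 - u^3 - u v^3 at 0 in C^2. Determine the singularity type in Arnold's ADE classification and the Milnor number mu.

Type E_{7}, Milnor number mu = 7.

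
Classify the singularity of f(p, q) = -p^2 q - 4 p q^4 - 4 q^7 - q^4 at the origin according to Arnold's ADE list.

D_{5}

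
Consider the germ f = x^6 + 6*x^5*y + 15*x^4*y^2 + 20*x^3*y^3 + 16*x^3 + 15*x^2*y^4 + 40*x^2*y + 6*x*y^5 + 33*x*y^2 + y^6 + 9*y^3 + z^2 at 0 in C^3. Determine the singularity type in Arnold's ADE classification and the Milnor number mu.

Type D_7, Milnor number mu = 7.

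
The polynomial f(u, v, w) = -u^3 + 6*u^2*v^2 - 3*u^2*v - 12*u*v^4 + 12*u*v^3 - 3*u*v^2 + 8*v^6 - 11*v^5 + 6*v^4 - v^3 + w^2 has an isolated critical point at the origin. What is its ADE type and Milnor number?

The Hessian of f at 0 has rank 1. Corank 2; j^3 = -(u + v)^3 is a perfect cube, so E-series; the 5-jet and mu = 8 give E_8.

Type E_{8}, Milnor number mu = 8.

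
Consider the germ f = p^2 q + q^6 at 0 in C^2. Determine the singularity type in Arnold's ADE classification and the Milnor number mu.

The Hessian of f at 0 is [[0, 0], [0, 0]] with rank 0, so corank 2. A Groebner basis of the Jacobian ideal J(f) in C{p,q} is {p^2/6 + q^5, p^3, p*q}; counting standard monomials gives mu = 7. Corank 2; j^3 = p^2*q has shape L^2 M (L != M), so D-series; mu = 7 gives D_7.

Type D7, Milnor number mu = 7.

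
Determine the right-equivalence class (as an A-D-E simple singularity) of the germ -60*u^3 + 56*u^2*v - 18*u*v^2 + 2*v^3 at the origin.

D4

The Hessian of f at 0 has rank 0. Corank 2; j^3 = -2*(3*u - v)*(10*u^2 - 6*u*v + v^2) splits into three distinct lines over C (the quadratic factor has nonzero discriminant), so D_4.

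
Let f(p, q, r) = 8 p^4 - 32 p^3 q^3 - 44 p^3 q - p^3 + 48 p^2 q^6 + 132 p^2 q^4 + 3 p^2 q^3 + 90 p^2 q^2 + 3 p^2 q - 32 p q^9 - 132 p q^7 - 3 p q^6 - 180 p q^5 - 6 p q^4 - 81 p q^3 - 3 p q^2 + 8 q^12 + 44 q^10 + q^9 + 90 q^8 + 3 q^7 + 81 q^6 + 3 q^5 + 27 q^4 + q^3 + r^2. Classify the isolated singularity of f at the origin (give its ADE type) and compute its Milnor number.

The Hessian of f at 0 has rank 1. Corank 2; j^3 = -(p - q)^3 is a perfect cube, so E-series; the 4-jet and mu = 7 give E_7.

Type E_{7}, Milnor number mu = 7.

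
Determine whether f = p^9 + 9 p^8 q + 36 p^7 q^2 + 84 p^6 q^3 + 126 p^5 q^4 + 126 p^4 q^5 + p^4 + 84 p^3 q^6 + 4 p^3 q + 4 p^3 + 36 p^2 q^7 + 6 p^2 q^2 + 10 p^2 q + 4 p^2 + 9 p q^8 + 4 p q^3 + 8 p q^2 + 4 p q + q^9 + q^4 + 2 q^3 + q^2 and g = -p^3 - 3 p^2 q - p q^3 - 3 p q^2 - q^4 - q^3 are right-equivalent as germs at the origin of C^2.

No.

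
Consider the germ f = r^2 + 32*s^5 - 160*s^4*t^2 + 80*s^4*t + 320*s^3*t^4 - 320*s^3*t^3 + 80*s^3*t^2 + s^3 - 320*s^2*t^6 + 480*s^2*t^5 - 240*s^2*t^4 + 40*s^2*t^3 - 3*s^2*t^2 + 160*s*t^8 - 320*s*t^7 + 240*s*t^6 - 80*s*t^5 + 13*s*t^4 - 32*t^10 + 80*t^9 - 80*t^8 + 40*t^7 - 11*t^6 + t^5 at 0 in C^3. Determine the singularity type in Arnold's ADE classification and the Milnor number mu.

Type E_{8}, Milnor number mu = 8.

The Hessian of f at 0 is [[0, 0, 0], [0, 0, 0], [0, 0, 2]] with rank 1, so corank 2. A Groebner basis of the Jacobian ideal J(f) in C{s,t,r} is {-s^2/8 + s*t^3 + s*t^2/4, s^2 - 2*s*t^2 + t^4, s^3, s^2*t - s^2/4 + s*t^2/2, r}; counting standard monomials gives mu = 8. Corank 2; j^3 = s^3 is a perfect cube, so E-series; the 5-jet and mu = 8 give E_8.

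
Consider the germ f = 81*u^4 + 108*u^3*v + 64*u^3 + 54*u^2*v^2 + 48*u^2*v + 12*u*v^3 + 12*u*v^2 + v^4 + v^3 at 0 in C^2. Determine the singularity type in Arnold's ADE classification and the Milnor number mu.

Type E_6, Milnor number mu = 6.

The Hessian of f at 0 has rank 0. Corank 2; j^3 = (4*u + v)^3 is a perfect cube, so E-series; the 4-jet and mu = 6 give E_6.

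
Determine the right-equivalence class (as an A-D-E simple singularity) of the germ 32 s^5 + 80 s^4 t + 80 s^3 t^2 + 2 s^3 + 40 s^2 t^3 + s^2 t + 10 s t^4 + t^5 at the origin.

D6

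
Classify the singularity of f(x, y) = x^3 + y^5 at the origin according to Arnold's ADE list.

The Hessian of f at 0 has rank 0. Corank 2; j^3 = x^3 is a perfect cube, so E-series; the 5-jet and mu = 8 give E_8.

E_{8}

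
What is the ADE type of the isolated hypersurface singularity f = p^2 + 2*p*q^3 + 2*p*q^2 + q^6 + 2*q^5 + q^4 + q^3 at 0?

A_2

The Hessian of f at 0 has rank 1. Corank 1: A-series; mu = 2 gives A_2.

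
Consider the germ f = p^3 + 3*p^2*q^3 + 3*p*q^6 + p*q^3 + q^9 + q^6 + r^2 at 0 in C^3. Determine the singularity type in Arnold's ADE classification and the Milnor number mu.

The Hessian of f at 0 has rank 1. Corank 2; j^3 = p^3 is a perfect cube, so E-series; the 4-jet and mu = 7 give E_7.

Type E_7, Milnor number mu = 7.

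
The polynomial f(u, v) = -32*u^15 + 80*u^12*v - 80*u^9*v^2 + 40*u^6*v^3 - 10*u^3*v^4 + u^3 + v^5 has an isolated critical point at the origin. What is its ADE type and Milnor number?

Type E_8, Milnor number mu = 8.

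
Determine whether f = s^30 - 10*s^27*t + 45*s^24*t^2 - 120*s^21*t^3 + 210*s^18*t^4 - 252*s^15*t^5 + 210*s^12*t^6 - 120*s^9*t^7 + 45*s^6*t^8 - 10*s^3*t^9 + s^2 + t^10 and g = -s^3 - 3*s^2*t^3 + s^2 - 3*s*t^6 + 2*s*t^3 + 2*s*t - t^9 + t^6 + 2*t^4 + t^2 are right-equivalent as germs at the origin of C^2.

No.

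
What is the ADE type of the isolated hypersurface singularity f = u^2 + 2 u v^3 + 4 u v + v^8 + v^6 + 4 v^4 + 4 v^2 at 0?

A7

The Hessian of f at 0 has rank 1. Corank 1: A-series; mu = 7 gives A_7.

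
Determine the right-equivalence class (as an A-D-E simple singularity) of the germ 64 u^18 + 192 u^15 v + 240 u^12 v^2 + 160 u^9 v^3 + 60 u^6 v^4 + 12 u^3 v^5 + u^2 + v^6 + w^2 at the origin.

A_5

The Hessian of f at 0 is [[2, 0, 0], [0, 0, 0], [0, 0, 2]] with rank 2, so corank 1. A Groebner basis of the Jacobian ideal J(f) in C{u,v,w} is {v^5, u, w}; counting standard monomials gives mu = 5. Corank 1: A-series; mu = 5 gives A_5.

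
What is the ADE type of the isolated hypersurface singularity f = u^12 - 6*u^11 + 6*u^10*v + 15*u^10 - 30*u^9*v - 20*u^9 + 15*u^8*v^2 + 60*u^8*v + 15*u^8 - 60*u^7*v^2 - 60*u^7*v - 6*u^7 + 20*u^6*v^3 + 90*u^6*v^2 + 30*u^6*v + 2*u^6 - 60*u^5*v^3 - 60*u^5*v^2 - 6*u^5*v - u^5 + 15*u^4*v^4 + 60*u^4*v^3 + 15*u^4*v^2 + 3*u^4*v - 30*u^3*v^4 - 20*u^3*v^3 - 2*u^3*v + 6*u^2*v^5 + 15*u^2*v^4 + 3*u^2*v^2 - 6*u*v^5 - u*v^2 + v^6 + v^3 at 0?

The Hessian of f at 0 has rank 0. Corank 2; j^3 = -v^2*(u - v) has shape L^2 M (L != M), so D-series; mu = 7 gives D_7.

D7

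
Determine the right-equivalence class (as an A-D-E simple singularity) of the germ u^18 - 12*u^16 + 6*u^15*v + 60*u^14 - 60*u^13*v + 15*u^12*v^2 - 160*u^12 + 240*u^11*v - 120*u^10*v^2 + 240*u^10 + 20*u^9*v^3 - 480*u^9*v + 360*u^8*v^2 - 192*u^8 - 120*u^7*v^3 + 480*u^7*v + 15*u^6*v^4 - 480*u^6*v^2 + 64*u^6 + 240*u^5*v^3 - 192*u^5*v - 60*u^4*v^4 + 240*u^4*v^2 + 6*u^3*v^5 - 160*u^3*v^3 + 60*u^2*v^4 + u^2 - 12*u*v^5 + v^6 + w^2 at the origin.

A_5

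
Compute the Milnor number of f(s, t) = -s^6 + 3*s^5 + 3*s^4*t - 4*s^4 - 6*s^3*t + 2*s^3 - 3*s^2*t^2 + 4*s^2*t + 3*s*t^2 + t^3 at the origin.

4

The Hessian of f at 0 is [[0, 0], [0, 0]] with rank 0, so corank 2. A Groebner basis of the Jacobian ideal J(f) in C{s,t} is {t^3, s^2 - 3*t^2/2, s*t + 3*t^2/2}; counting standard monomials gives mu = 4. Corank 2; j^3 = (s + t)*(2*s^2 + 2*s*t + t^2) splits into three distinct lines over C (the quadratic factor has nonzero discriminant), so D_4.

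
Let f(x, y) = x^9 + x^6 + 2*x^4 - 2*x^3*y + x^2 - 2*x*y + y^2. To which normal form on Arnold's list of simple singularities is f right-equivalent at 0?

The Hessian of f at 0 is [[2, -2], [-2, 2]] with rank 1, so corank 1. A Groebner basis of the Jacobian ideal J(f) in C{x,y} is {-2*x^2 + x*y^3 + 5*x*y - 3*y^2, -3*x^2 + 7*x*y + y^4 - 4*y^2, x^3 + x - y, x^2*y - x*y^2 + x/3 + y^3/3 - y/3}; counting standard monomials gives mu = 8. Corank 1: A-series; mu = 8 gives A_8.

A8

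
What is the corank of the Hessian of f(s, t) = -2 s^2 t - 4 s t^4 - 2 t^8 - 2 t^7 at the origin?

Hessian at 0 has rank 0.

2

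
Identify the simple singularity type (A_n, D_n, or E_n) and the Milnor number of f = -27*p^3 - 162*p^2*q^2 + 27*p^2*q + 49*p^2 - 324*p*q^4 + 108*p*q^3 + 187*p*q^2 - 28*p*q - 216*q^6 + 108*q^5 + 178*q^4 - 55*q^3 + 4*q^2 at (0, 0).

Type A_{2}, Milnor number mu = 2.

The Hessian of f at 0 has rank 1. Corank 1: A-series; mu = 2 gives A_2.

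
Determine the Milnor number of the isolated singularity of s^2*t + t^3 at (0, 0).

The Hessian of f at 0 has rank 0. Corank 2; j^3 = t*(s^2 + t^2) splits into three distinct lines over C (the quadratic factor has nonzero discriminant), so D_4.

4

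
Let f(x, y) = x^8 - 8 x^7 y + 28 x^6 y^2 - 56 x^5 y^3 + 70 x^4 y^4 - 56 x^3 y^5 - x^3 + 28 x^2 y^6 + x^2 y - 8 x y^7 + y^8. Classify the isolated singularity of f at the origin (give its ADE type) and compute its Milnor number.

The Hessian of f at 0 is [[0, 0], [0, 0]] with rank 0, so corank 2. A Groebner basis of the Jacobian ideal J(f) in C{x,y} is {x*y/8 + y^7, x*y^2, x^2 - x*y}; counting standard monomials gives mu = 9. Corank 2; j^3 = -x^2*(x - y) has shape L^2 M (L != M), so D-series; mu = 9 gives D_9.

Type D_{9}, Milnor number mu = 9.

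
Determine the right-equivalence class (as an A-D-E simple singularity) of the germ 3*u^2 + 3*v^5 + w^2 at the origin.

A_{4}

The Hessian of f at 0 is [[6, 0, 0], [0, 0, 0], [0, 0, 2]] with rank 2, so corank 1. A Groebner basis of the Jacobian ideal J(f) in C{u,v,w} is {v^4, u, w}; counting standard monomials gives mu = 4. Corank 1: A-series; mu = 4 gives A_4.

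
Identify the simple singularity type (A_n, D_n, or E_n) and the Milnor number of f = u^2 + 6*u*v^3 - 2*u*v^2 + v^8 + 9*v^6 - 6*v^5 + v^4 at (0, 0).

Type A7, Milnor number mu = 7.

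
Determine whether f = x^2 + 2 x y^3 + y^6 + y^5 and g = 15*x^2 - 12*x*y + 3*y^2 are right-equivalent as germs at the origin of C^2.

The Hessian of f at 0 is [[2, 0], [0, 0]] with rank 1, so corank 1. A Groebner basis of the Jacobian ideal J(f) in C{x,y} is {x + y^3, x^2, x*y}; counting standard monomials gives mu = 4. Corank 1: A-series; mu = 4 gives A_4. The Hessian of g at 0 is [[30, -12], [-12, 6]] with rank 2, so corank 0. A Groebner basis of the Jacobian ideal J(g) in C{x,y} is {x, y}; counting standard monomials gives mu = 1. Corank 0: nondegenerate Morse point, so A_1. f is A_4 but g is A_1, hence not right-equivalent.

No.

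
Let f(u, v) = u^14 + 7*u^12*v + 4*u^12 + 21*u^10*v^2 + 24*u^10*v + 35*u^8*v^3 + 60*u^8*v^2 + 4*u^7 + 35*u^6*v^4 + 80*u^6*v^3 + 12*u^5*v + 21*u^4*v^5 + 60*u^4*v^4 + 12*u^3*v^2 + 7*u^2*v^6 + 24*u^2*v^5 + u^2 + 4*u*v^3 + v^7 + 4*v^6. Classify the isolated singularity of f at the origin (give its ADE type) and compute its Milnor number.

Type A_{6}, Milnor number mu = 6.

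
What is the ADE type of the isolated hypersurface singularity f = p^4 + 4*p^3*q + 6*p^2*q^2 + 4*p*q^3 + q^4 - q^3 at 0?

E_6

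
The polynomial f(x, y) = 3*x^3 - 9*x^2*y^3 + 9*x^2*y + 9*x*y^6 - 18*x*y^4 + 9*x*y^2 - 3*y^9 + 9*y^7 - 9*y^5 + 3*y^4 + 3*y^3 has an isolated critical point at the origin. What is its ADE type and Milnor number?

Type E6, Milnor number mu = 6.

The Hessian of f at 0 has rank 0. Corank 2; j^3 = 3*(x + y)^3 is a perfect cube, so E-series; the 4-jet and mu = 6 give E_6.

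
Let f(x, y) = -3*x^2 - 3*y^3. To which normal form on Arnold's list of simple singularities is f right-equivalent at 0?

A_2

The Hessian of f at 0 has rank 1. Corank 1: A-series; mu = 2 gives A_2.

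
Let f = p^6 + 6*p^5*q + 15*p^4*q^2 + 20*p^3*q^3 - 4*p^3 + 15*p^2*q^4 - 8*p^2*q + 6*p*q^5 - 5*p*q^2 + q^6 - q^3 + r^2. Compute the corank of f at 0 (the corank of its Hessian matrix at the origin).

The Hessian at 0 is [[0, 0, 0], [0, 0, 0], [0, 0, 2]] of rank 1; hence corank 2.

2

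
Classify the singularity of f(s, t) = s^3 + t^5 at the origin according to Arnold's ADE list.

The Hessian of f at 0 has rank 0. Corank 2; j^3 = s^3 is a perfect cube, so E-series; the 5-jet and mu = 8 give E_8.

E8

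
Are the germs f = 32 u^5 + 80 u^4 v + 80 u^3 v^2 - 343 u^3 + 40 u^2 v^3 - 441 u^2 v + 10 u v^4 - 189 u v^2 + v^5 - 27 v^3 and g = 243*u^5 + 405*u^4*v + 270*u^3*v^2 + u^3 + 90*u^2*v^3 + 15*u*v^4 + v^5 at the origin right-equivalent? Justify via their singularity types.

Yes.

The Hessian of f at 0 is [[0, 0], [0, 0]] with rank 0, so corank 2. A Groebner basis of the Jacobian ideal J(f) in C{u,v} is {v^5, u*v^3 + 25*v^4/56, u^2 + 6*u*v/7 + 9*v^2/49}; counting standard monomials gives mu = 8. Corank 2; j^3 = -(7*u + 3*v)^3 is a perfect cube, so E-series; the 5-jet and mu = 8 give E_8. The Hessian of g at 0 is [[0, 0], [0, 0]] with rank 0, so corank 2. A Groebner basis of the Jacobian ideal J(g) in C{u,v} is {v^5, u*v^3 + v^4/12, u^2}; counting standard monomials gives mu = 8. Corank 2; j^3 = u^3 is a perfect cube, so E-series; the 5-jet and mu = 8 give E_8. Both have type E_8, hence right-equivalent.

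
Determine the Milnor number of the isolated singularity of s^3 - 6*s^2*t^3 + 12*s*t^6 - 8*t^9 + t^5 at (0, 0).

8

The Hessian of f at 0 is [[0, 0], [0, 0]] with rank 0, so corank 2. A Groebner basis of the Jacobian ideal J(f) in C{s,t} is {-s^2/4 + s*t^3, t^4, s^3, s^2*t}; counting standard monomials gives mu = 8. Corank 2; j^3 = s^3 is a perfect cube, so E-series; the 5-jet and mu = 8 give E_8.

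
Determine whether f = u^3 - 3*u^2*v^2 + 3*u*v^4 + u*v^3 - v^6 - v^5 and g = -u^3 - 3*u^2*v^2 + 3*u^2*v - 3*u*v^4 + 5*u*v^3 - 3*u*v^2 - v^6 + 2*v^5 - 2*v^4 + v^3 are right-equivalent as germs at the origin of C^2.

The Hessian of f at 0 has rank 0. Corank 2; j^3 = u^3 is a perfect cube, so E-series; the 4-jet and mu = 7 give E_7. The Hessian of g at 0 has rank 0. Corank 2; j^3 = -(u - v)^3 is a perfect cube, so E-series; the 4-jet and mu = 7 give E_7. Both have type E_7, hence right-equivalent.

Yes.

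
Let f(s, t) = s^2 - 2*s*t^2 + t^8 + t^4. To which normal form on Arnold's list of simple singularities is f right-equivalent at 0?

The Hessian of f at 0 has rank 1. Corank 1: A-series; mu = 7 gives A_7.

A_{7}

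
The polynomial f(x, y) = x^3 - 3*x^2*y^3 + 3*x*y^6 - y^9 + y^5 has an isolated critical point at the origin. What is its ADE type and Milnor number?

Type E_{8}, Milnor number mu = 8.

The Hessian of f at 0 is [[0, 0], [0, 0]] with rank 0, so corank 2. A Groebner basis of the Jacobian ideal J(f) in C{x,y} is {-x^2/2 + x*y^3, y^4, x^3, x^2*y}; counting standard monomials gives mu = 8. Corank 2; j^3 = x^3 is a perfect cube, so E-series; the 5-jet and mu = 8 give E_8.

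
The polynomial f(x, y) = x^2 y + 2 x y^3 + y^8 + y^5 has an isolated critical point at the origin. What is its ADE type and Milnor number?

The Hessian of f at 0 is [[0, 0], [0, 0]] with rank 0, so corank 2. A Groebner basis of the Jacobian ideal J(f) in C{x,y} is {x^4, x^3*y - x^2/8 - x*y^2/8, x^3 + x^2*y^2, x*y + y^3}; counting standard monomials gives mu = 9. Corank 2; j^3 = x^2*y has shape L^2 M (L != M), so D-series; mu = 9 gives D_9.

Type D9, Milnor number mu = 9.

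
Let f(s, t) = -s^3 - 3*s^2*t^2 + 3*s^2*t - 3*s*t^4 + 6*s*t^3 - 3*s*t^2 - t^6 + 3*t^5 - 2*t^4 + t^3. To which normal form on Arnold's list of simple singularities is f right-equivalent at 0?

The Hessian of f at 0 is [[0, 0], [0, 0]] with rank 0, so corank 2. A Groebner basis of the Jacobian ideal J(f) in C{s,t} is {s^3 + 3*s^2/2 - 3*s*t + 3*t^2/2, s^2*t + s^2 - 2*s*t + t^2, s^2/2 + s*t^2 - s*t + t^2/2, t^3}; counting standard monomials gives mu = 6. Corank 2; j^3 = -(s - t)^3 is a perfect cube, so E-series; the 4-jet and mu = 6 give E_6.

E6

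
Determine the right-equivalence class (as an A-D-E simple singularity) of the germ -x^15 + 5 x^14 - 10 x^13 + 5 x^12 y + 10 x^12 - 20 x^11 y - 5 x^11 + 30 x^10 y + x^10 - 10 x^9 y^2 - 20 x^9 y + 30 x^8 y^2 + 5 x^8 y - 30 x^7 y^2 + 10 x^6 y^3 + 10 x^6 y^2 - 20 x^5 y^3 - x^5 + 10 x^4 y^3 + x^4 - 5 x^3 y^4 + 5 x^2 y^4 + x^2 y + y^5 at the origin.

D6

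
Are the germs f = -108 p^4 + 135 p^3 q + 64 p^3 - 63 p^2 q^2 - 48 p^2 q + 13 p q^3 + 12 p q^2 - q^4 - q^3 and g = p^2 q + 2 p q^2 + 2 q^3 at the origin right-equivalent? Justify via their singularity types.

The Hessian of f at 0 is [[0, 0], [0, 0]] with rank 0, so corank 2. A Groebner basis of the Jacobian ideal J(f) in C{p,q} is {65536*p^2/3 - 32768*p*q/3 + q^4 + 64*q^3/9 + 4096*q^2/3, p^3 - 112*p^2/3 + 56*p*q/3 - q^3/36 - 7*q^2/3, p^2*q - 832*p^2/9 + 416*p*q/9 - 5*q^3/54 - 52*q^2/9, -512*p^2/3 + p*q^2 + 256*p*q/3 - 11*q^3/36 - 32*q^2/3}; counting standard monomials gives mu = 7. Corank 2; j^3 = (4*p - q)^3 is a perfect cube, so E-series; the 4-jet and mu = 7 give E_7. The Hessian of g at 0 is [[0, 0], [0, 0]] with rank 0, so corank 2. A Groebner basis of the Jacobian ideal J(g) in C{p,q} is {q^3, p^2 + 2*q^2, p*q + q^2}; counting standard monomials gives mu = 4. Corank 2; j^3 = q*(p^2 + 2*p*q + 2*q^2) splits into three distinct lines over C (the quadratic factor has nonzero discriminant), so D_4. f is E_7 but g is D_4, hence not right-equivalent.

No.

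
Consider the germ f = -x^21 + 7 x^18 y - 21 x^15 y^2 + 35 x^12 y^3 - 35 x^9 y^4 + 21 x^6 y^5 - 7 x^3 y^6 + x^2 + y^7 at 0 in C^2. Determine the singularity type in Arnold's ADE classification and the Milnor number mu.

The Hessian of f at 0 is [[2, 0], [0, 0]] with rank 1, so corank 1. A Groebner basis of the Jacobian ideal J(f) in C{x,y} is {y^6, x}; counting standard monomials gives mu = 6. Corank 1: A-series; mu = 6 gives A_6.

Type A_{6}, Milnor number mu = 6.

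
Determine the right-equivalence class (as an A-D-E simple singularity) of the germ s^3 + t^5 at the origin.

E_{8}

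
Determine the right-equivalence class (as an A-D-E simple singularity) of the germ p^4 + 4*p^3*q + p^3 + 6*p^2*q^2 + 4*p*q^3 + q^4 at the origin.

The Hessian of f at 0 is [[0, 0], [0, 0]] with rank 0, so corank 2. A Groebner basis of the Jacobian ideal J(f) in C{p,q} is {q^4, p*q^2 + q^3/3, p^2}; counting standard monomials gives mu = 6. Corank 2; j^3 = p^3 is a perfect cube, so E-series; the 4-jet and mu = 6 give E_6.

E_{6}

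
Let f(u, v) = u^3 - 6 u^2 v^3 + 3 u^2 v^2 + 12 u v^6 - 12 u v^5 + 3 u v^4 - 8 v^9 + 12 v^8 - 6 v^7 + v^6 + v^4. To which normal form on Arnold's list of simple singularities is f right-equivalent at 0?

E_6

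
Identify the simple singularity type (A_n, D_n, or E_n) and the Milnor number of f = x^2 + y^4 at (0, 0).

Type A_3, Milnor number mu = 3.

The Hessian of f at 0 has rank 1. Corank 1: A-series; mu = 3 gives A_3.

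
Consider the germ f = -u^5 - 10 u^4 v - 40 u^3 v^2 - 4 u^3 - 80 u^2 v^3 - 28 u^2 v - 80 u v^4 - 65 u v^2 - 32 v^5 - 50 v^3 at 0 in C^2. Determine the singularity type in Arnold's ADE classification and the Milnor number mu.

Type D6, Milnor number mu = 6.

The Hessian of f at 0 is [[0, 0], [0, 0]] with rank 0, so corank 2. A Groebner basis of the Jacobian ideal J(f) in C{u,v} is {32*u*v/5 + v^4 + 16*v^2, u*v^2 + 5*v^3/2, u^2 + 9*u*v/2 + 5*v^2}; counting standard monomials gives mu = 6. Corank 2; j^3 = -(u + 2*v)*(2*u + 5*v)^2 has shape L^2 M (L != M), so D-series; mu = 6 gives D_6.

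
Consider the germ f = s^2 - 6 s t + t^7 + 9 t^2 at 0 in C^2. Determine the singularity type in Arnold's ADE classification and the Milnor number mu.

The Hessian of f at 0 has rank 1. Corank 1: A-series; mu = 6 gives A_6.

Type A_{6}, Milnor number mu = 6.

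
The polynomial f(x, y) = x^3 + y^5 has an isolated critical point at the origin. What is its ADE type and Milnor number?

Type E_{8}, Milnor number mu = 8.

The Hessian of f at 0 is [[0, 0], [0, 0]] with rank 0, so corank 2. A Groebner basis of the Jacobian ideal J(f) in C{x,y} is {y^4, x^2}; counting standard monomials gives mu = 8. Corank 2; j^3 = x^3 is a perfect cube, so E-series; the 5-jet and mu = 8 give E_8.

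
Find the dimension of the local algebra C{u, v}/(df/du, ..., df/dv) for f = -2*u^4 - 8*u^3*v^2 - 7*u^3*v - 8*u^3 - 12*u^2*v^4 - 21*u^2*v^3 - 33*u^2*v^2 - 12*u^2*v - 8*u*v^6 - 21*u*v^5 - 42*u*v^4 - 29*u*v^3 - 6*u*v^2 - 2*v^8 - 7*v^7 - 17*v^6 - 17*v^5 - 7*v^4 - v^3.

7

The Hessian of f at 0 is [[0, 0], [0, 0]] with rank 0, so corank 2. A Groebner basis of the Jacobian ideal J(f) in C{u,v} is {-768*u^2/703 - 768*u*v/703 + v^4 - 8*v^3/703 - 192*v^2/703, u^3 + 540*u^2/703 + 540*u*v/703 + 187*v^3/1406 + 135*v^2/703, u^2*v - 728*u^2/703 - 728*u*v/703 - 550*v^3/2109 - 182*v^2/703, 736*u^2/703 + u*v^2 + 736*u*v/703 + 2155*v^3/4218 + 184*v^2/703}; counting standard monomials gives mu = 7. Corank 2; j^3 = -(2*u + v)^3 is a perfect cube, so E-series; the 4-jet and mu = 7 give E_7.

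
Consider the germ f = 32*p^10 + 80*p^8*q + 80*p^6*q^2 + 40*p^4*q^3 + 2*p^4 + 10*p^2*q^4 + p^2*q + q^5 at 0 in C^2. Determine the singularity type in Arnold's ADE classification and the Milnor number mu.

Type D_6, Milnor number mu = 6.

The Hessian of f at 0 is [[0, 0], [0, 0]] with rank 0, so corank 2. A Groebner basis of the Jacobian ideal J(f) in C{p,q} is {p^2/5 + q^4, p^3, p*q}; counting standard monomials gives mu = 6. Corank 2; j^3 = p^2*q has shape L^2 M (L != M), so D-series; mu = 6 gives D_6.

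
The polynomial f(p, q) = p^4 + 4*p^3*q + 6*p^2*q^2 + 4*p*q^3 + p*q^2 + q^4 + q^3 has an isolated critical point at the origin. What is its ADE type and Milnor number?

The Hessian of f at 0 has rank 0. Corank 2; j^3 = q^2*(p + q) has shape L^2 M (L != M), so D-series; mu = 5 gives D_5.

Type D5, Milnor number mu = 5.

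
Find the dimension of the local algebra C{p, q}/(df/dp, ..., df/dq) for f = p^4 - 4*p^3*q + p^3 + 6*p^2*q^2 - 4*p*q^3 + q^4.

6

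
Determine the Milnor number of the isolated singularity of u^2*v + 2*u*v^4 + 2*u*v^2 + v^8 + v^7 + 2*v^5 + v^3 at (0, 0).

9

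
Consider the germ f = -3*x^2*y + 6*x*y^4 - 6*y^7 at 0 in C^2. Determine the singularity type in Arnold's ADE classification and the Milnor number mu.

Type D_8, Milnor number mu = 8.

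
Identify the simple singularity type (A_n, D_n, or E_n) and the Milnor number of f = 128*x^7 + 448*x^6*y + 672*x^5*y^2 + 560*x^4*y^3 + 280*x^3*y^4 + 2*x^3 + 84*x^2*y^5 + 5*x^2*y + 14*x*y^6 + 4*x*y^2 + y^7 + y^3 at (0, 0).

The Hessian of f at 0 has rank 0. Corank 2; j^3 = (x + y)^2*(2*x + y) has shape L^2 M (L != M), so D-series; mu = 8 gives D_8.

Type D_8, Milnor number mu = 8.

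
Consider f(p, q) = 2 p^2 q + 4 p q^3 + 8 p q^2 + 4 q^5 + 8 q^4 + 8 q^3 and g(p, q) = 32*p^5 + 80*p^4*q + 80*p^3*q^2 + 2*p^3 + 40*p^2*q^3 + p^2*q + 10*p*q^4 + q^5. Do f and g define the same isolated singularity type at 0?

Yes.

The Hessian of f at 0 is [[0, 0], [0, 0]] with rank 0, so corank 2. A Groebner basis of the Jacobian ideal J(f) in C{p,q} is {p^3 - 3*p^2 - 20*p*q - 28*q^2, p^2*q + p^2 + 8*p*q + 12*q^2, -p^2/4 + p*q^2 - 3*p*q - 5*q^2, p*q + q^3 + 2*q^2}; counting standard monomials gives mu = 6. Corank 2; j^3 = 2*q*(p + 2*q)^2 has shape L^2 M (L != M), so D-series; mu = 6 gives D_6. The Hessian of g at 0 is [[0, 0], [0, 0]] with rank 0, so corank 2. A Groebner basis of the Jacobian ideal J(g) in C{p,q} is {-p*q/10 + q^4, p*q^2, p^2 + p*q/2}; counting standard monomials gives mu = 6. Corank 2; j^3 = p^2*(2*p + q) has shape L^2 M (L != M), so D-series; mu = 6 gives D_6. Both have type D_6, hence right-equivalent.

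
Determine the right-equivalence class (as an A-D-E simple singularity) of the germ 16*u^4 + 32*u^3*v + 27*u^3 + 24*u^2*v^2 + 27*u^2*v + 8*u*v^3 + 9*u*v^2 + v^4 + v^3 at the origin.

E6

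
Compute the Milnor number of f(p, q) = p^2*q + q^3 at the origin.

4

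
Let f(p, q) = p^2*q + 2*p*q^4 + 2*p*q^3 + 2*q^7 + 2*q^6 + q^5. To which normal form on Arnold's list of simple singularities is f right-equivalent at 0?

The Hessian of f at 0 is [[0, 0], [0, 0]] with rank 0, so corank 2. A Groebner basis of the Jacobian ideal J(f) in C{p,q} is {-p^2/6 + p*q^3 - 4*p*q^2/3 + 7*p*q/6 + 7*q^3/6, p*q + q^4 + q^3, p^3 - p^2/6 - p*q^2/3 + p*q/6 + q^3/6, p^2*q + p^2/3 + 5*p*q^2/3 - 4*p*q/3 - 4*q^3/3}; counting standard monomials gives mu = 8. Corank 2; j^3 = p^2*q has shape L^2 M (L != M), so D-series; mu = 8 gives D_8.

D_8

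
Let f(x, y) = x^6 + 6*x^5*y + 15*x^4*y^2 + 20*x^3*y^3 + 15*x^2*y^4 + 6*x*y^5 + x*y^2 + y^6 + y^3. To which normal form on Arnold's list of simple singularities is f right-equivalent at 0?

The Hessian of f at 0 has rank 0. Corank 2; j^3 = y^2*(x + y) has shape L^2 M (L != M), so D-series; mu = 7 gives D_7.

D7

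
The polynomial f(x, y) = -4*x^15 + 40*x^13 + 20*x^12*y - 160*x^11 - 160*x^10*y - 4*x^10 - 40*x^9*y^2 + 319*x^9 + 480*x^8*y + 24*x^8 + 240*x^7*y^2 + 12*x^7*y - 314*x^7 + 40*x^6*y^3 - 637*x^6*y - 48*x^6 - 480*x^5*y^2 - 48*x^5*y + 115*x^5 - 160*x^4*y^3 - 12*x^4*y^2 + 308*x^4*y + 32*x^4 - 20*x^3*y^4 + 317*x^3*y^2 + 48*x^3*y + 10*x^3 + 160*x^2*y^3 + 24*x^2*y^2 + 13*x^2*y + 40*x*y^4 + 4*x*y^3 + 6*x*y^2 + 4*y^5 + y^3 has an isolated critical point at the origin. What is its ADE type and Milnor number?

Type D_4, Milnor number mu = 4.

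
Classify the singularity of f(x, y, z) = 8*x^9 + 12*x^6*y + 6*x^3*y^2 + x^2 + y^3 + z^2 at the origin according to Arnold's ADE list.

A_2

The Hessian of f at 0 has rank 2. Corank 1: A-series; mu = 2 gives A_2.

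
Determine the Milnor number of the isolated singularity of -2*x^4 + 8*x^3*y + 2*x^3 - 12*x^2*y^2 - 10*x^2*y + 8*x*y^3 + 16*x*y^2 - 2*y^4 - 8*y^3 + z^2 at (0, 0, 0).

5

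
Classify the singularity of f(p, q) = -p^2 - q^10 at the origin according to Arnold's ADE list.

A_9

The Hessian of f at 0 is [[-2, 0], [0, 0]] with rank 1, so corank 1. A Groebner basis of the Jacobian ideal J(f) in C{p,q} is {q^9, p}; counting standard monomials gives mu = 9. Corank 1: A-series; mu = 9 gives A_9.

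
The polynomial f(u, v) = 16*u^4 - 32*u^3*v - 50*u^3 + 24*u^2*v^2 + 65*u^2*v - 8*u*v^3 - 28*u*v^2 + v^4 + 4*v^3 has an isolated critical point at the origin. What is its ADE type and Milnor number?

Type D_{5}, Milnor number mu = 5.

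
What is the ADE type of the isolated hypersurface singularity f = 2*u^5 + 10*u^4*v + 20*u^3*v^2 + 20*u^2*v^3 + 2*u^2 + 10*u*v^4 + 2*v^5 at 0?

A_4

The Hessian of f at 0 is [[4, 0], [0, 0]] with rank 1, so corank 1. A Groebner basis of the Jacobian ideal J(f) in C{u,v} is {v^4, u}; counting standard monomials gives mu = 4. Corank 1: A-series; mu = 4 gives A_4.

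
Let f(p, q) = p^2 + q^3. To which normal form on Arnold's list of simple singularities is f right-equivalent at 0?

The Hessian of f at 0 has rank 1. Corank 1: A-series; mu = 2 gives A_2.

A2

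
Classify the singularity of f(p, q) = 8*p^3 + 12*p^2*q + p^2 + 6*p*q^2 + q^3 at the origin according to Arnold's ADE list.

The Hessian of f at 0 is [[2, 0], [0, 0]] with rank 1, so corank 1. A Groebner basis of the Jacobian ideal J(f) in C{p,q} is {q^2, p}; counting standard monomials gives mu = 2. Corank 1: A-series; mu = 2 gives A_2.

A2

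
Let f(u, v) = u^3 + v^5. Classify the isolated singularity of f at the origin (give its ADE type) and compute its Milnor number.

The Hessian of f at 0 has rank 0. Corank 2; j^3 = u^3 is a perfect cube, so E-series; the 5-jet and mu = 8 give E_8.

Type E_8, Milnor number mu = 8.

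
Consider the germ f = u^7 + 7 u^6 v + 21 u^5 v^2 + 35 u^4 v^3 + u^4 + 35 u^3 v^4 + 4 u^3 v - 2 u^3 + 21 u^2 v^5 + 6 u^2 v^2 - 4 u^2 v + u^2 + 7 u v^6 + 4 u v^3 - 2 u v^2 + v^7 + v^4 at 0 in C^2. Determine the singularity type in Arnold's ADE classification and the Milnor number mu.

The Hessian of f at 0 has rank 1. Corank 1: A-series; mu = 6 gives A_6.

Type A_6, Milnor number mu = 6.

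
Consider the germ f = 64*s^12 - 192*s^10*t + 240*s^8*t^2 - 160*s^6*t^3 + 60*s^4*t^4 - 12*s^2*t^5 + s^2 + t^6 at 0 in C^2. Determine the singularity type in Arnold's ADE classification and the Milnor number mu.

Type A5, Milnor number mu = 5.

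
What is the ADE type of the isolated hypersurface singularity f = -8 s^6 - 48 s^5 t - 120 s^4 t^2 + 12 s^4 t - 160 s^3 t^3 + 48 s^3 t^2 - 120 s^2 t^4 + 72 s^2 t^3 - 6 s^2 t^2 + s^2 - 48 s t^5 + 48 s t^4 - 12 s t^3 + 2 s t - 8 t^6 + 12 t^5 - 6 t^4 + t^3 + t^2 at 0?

The Hessian of f at 0 is [[2, 2], [2, 2]] with rank 1, so corank 1. A Groebner basis of the Jacobian ideal J(f) in C{s,t} is {t^2, s + t}; counting standard monomials gives mu = 2. Corank 1: A-series; mu = 2 gives A_2.

A_2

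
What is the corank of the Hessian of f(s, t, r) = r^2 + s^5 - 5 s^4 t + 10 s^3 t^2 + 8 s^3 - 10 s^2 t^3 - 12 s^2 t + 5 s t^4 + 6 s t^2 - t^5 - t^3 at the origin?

2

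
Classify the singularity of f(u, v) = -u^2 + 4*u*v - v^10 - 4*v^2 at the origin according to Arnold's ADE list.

A_9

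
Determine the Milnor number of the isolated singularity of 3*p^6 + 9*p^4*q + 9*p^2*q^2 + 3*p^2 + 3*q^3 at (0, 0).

The Hessian of f at 0 is [[6, 0], [0, 0]] with rank 1, so corank 1. A Groebner basis of the Jacobian ideal J(f) in C{p,q} is {q^2, p}; counting standard monomials gives mu = 2. Corank 1: A-series; mu = 2 gives A_2.

2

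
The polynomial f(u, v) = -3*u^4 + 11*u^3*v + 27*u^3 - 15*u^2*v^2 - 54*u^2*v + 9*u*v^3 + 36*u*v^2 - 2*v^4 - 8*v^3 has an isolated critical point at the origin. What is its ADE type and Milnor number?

Type E_7, Milnor number mu = 7.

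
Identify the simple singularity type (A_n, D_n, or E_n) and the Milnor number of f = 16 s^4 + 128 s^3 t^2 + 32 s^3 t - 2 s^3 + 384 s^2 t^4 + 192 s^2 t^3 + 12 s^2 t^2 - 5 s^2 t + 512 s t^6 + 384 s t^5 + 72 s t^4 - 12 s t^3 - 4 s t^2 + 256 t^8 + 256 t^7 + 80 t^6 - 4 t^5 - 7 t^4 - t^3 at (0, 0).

The Hessian of f at 0 has rank 0. Corank 2; j^3 = -(s + t)^2*(2*s + t) has shape L^2 M (L != M), so D-series; mu = 5 gives D_5.

Type D_5, Milnor number mu = 5.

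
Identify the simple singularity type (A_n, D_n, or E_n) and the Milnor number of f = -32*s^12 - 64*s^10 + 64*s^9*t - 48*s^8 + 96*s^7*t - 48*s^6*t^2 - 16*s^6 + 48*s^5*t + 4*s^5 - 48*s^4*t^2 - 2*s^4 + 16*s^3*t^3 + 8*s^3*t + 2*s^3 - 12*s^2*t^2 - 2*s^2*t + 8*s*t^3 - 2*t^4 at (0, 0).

Type D_5, Milnor number mu = 5.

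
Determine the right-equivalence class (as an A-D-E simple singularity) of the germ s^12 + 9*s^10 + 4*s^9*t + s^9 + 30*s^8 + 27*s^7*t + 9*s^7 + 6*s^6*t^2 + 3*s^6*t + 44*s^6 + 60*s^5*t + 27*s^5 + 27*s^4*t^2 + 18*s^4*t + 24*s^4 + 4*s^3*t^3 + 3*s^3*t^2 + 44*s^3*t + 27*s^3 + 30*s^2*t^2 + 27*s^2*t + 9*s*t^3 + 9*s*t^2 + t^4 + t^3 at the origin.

The Hessian of f at 0 has rank 0. Corank 2; j^3 = (3*s + t)^3 is a perfect cube, so E-series; the 4-jet and mu = 7 give E_7.

E7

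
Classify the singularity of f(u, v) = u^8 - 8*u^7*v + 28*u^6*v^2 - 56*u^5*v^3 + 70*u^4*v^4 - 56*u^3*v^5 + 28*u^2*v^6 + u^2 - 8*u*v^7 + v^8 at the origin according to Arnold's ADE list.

The Hessian of f at 0 has rank 1. Corank 1: A-series; mu = 7 gives A_7.

A7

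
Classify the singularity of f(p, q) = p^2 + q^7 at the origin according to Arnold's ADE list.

A6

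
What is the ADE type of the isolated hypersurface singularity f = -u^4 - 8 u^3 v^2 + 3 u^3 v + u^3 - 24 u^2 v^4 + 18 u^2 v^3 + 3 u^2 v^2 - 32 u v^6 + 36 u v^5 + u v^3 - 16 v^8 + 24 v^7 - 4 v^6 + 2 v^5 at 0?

E7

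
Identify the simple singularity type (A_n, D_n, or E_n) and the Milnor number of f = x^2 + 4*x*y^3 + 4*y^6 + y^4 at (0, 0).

The Hessian of f at 0 has rank 1. Corank 1: A-series; mu = 3 gives A_3.

Type A3, Milnor number mu = 3.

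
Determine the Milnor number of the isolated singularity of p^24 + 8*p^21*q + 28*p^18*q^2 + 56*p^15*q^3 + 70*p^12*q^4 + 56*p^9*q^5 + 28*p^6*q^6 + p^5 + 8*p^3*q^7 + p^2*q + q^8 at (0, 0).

The Hessian of f at 0 is [[0, 0], [0, 0]] with rank 0, so corank 2. A Groebner basis of the Jacobian ideal J(f) in C{p,q} is {p^2/8 + q^7, p^3, p*q}; counting standard monomials gives mu = 9. Corank 2; j^3 = p^2*q has shape L^2 M (L != M), so D-series; mu = 9 gives D_9.

9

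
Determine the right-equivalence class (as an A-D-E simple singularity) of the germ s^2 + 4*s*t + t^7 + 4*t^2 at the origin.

The Hessian of f at 0 has rank 1. Corank 1: A-series; mu = 6 gives A_6.

A_{6}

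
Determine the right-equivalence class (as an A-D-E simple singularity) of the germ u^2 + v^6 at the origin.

A5

The Hessian of f at 0 has rank 1. Corank 1: A-series; mu = 5 gives A_5.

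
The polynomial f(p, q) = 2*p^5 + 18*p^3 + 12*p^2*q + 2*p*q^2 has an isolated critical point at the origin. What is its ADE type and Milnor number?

The Hessian of f at 0 has rank 0. Corank 2; j^3 = 2*p*(3*p + q)^2 has shape L^2 M (L != M), so D-series; mu = 6 gives D_6.

Type D_{6}, Milnor number mu = 6.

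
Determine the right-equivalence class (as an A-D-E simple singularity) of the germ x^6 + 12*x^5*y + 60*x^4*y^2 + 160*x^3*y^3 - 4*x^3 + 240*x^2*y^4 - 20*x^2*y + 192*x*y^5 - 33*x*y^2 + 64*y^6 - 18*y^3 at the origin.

D_7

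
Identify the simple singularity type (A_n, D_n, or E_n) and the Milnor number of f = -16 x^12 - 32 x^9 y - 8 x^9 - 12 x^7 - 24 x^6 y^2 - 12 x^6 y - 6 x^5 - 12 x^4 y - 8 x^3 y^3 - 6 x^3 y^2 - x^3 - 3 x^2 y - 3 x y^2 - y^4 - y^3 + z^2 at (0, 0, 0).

Type E_{6}, Milnor number mu = 6.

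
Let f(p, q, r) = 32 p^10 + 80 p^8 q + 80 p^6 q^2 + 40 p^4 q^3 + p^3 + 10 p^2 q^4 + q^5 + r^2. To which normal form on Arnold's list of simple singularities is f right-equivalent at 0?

The Hessian of f at 0 has rank 1. Corank 2; j^3 = p^3 is a perfect cube, so E-series; the 5-jet and mu = 8 give E_8.

E_{8}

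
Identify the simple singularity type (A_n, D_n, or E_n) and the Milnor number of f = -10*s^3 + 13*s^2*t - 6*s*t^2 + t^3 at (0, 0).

The Hessian of f at 0 has rank 0. Corank 2; j^3 = -(2*s - t)*(5*s^2 - 4*s*t + t^2) splits into three distinct lines over C (the quadratic factor has nonzero discriminant), so D_4.

Type D_4, Milnor number mu = 4.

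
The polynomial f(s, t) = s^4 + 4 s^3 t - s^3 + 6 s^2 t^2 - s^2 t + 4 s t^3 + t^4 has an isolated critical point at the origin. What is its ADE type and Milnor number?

Type D5, Milnor number mu = 5.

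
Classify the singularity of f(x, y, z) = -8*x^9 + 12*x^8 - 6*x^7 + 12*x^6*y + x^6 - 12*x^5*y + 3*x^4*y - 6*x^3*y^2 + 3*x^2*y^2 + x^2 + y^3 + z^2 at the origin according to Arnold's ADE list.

The Hessian of f at 0 is [[2, 0, 0], [0, 0, 0], [0, 0, 2]] with rank 2, so corank 1. A Groebner basis of the Jacobian ideal J(f) in C{x,y,z} is {y^2, x, z}; counting standard monomials gives mu = 2. Corank 1: A-series; mu = 2 gives A_2.

A_2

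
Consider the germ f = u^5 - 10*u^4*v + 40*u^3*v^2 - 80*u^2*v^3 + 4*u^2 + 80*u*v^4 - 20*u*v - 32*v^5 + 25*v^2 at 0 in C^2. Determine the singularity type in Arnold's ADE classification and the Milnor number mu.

Type A_{4}, Milnor number mu = 4.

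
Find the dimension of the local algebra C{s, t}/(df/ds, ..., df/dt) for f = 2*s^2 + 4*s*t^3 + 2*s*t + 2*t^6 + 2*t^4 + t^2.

The Hessian of f at 0 has rank 2. Corank 0: nondegenerate Morse point, so A_1.

1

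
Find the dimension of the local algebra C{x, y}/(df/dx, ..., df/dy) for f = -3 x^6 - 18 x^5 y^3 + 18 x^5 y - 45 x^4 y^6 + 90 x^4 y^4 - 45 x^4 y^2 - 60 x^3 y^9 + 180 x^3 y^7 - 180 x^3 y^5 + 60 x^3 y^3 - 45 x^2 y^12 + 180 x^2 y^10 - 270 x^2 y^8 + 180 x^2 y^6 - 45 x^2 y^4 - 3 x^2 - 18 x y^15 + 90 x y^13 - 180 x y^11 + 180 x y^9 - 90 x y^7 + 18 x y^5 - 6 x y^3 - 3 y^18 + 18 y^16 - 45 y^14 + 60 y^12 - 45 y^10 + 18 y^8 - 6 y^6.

5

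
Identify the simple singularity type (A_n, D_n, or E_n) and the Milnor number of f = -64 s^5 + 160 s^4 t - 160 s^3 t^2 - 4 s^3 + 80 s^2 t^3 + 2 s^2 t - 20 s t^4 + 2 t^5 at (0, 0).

The Hessian of f at 0 has rank 0. Corank 2; j^3 = -2*s^2*(2*s - t) has shape L^2 M (L != M), so D-series; mu = 6 gives D_6.

Type D_6, Milnor number mu = 6.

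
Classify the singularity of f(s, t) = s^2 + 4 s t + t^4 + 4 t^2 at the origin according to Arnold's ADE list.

A3

The Hessian of f at 0 has rank 1. Corank 1: A-series; mu = 3 gives A_3.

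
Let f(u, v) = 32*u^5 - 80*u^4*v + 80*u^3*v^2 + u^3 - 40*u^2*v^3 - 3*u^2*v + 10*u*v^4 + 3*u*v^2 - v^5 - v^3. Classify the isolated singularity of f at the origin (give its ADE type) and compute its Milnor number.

The Hessian of f at 0 is [[0, 0], [0, 0]] with rank 0, so corank 2. A Groebner basis of the Jacobian ideal J(f) in C{u,v} is {v^5, u*v^3 - 7*v^4/8, u^2 - 2*u*v + v^2}; counting standard monomials gives mu = 8. Corank 2; j^3 = (u - v)^3 is a perfect cube, so E-series; the 5-jet and mu = 8 give E_8.

Type E_{8}, Milnor number mu = 8.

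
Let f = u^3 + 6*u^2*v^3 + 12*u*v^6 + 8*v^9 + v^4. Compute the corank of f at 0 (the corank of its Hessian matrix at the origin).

Hessian at 0 has rank 0.

2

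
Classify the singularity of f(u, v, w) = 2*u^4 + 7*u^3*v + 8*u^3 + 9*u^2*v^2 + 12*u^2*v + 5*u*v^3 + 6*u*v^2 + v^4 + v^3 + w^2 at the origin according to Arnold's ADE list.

E_{7}

The Hessian of f at 0 is [[0, 0, 0], [0, 0, 0], [0, 0, 2]] with rank 1, so corank 2. A Groebner basis of the Jacobian ideal J(f) in C{u,v,w} is {768*u^2 + 768*u*v + v^4 + 8*v^3 + 192*v^2, u^3 + 36*u^2 + 36*u*v + v^3/2 + 9*v^2, u^2*v - 40*u^2 - 40*u*v - 2*v^3/3 - 10*v^2, 32*u^2 + u*v^2 + 32*u*v + 5*v^3/6 + 8*v^2, w}; counting standard monomials gives mu = 7. Corank 2; j^3 = (2*u + v)^3 is a perfect cube, so E-series; the 4-jet and mu = 7 give E_7.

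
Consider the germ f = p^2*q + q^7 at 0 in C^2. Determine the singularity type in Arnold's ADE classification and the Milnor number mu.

The Hessian of f at 0 has rank 0. Corank 2; j^3 = p^2*q has shape L^2 M (L != M), so D-series; mu = 8 gives D_8.

Type D8, Milnor number mu = 8.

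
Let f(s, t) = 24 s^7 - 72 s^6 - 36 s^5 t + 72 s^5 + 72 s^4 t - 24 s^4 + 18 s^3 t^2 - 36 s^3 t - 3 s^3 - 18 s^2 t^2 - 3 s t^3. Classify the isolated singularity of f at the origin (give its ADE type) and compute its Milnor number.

Type E_7, Milnor number mu = 7.

The Hessian of f at 0 has rank 0. Corank 2; j^3 = -3*s^3 is a perfect cube, so E-series; the 4-jet and mu = 7 give E_7.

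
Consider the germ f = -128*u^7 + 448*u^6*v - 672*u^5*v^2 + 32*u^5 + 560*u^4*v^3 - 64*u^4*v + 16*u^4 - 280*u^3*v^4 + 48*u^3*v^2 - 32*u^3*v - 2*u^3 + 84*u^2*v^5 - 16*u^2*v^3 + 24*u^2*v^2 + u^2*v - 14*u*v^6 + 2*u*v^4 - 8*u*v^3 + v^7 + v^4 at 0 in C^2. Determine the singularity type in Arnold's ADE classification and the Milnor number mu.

The Hessian of f at 0 has rank 0. Corank 2; j^3 = -u^2*(2*u - v) has shape L^2 M (L != M), so D-series; mu = 5 gives D_5.

Type D_5, Milnor number mu = 5.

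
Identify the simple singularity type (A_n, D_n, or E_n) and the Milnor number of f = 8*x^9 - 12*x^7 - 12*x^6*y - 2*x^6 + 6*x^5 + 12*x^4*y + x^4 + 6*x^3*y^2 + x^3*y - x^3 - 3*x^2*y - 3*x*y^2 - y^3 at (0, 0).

Type E_{7}, Milnor number mu = 7.

The Hessian of f at 0 has rank 0. Corank 2; j^3 = -(x + y)^3 is a perfect cube, so E-series; the 4-jet and mu = 7 give E_7.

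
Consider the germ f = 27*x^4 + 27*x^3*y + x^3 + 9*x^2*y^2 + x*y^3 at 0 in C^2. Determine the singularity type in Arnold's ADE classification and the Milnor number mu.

The Hessian of f at 0 is [[0, 0], [0, 0]] with rank 0, so corank 2. A Groebner basis of the Jacobian ideal J(f) in C{x,y} is {x^2/3 + y^4 + y^3/9, x^3, x^2*y - x^2/9 - y^3/27, 2*x^2/3 + x*y^2 + 2*y^3/9}; counting standard monomials gives mu = 7. Corank 2; j^3 = x^3 is a perfect cube, so E-series; the 4-jet and mu = 7 give E_7.

Type E7, Milnor number mu = 7.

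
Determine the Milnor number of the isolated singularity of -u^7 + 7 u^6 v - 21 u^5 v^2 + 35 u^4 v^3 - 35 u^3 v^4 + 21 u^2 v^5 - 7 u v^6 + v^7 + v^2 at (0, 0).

6

The Hessian of f at 0 is [[0, 0], [0, 2]] with rank 1, so corank 1. A Groebner basis of the Jacobian ideal J(f) in C{u,v} is {u^6, v}; counting standard monomials gives mu = 6. Corank 1: A-series; mu = 6 gives A_6.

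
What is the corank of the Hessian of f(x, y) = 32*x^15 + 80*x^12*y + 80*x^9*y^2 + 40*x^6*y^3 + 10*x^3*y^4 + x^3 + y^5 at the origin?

2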